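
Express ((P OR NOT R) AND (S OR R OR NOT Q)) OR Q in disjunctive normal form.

((P OR NOT R) AND (S OR R OR NOT Q)) OR Q
= (P AND S) OR (P AND R) OR (P AND NOT Q) OR (NOT R AND S) OR (NOT R AND R) OR (NOT R AND NOT Q) OR Q   (distribute AND over OR)
= (P AND S) OR (P AND R) OR (P AND NOT Q) OR (NOT R AND S) OR (NOT R AND NOT Q) OR Q   (simplify)

(P AND S) OR (P AND R) OR (P AND NOT Q) OR (NOT R AND S) OR (NOT R AND NOT Q) OR Q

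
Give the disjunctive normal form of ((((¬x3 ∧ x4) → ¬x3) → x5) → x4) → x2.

((((¬x3 ∧ x4) → ¬x3) → x5) → x4) → x2
≡ ¬((((¬x3 ∧ x4) → ¬x3) → x5) → x4) ∨ x2   [eliminate →]
≡ ¬(¬(((¬x3 ∧ x4) → ¬x3) → x5) ∨ x4) ∨ x2   [eliminate →]
≡ ¬(¬(¬((¬x3 ∧ x4) → ¬x3) ∨ x5) ∨ x4) ∨ x2   [eliminate →]
≡ ¬(¬(¬(¬(¬x3 ∧ x4) ∨ ¬x3) ∨ x5) ∨ x4) ∨ x2   [eliminate →]
≡ (¬¬(¬(¬(¬x3 ∧ x4) ∨ ¬x3) ∨ x5) ∧ ¬x4) ∨ x2   [De Morgan]
≡ ((¬(¬(¬x3 ∧ x4) ∨ ¬x3) ∨ x5) ∧ ¬x4) ∨ x2   [double negation]
≡ (((¬¬(¬x3 ∧ x4) ∧ ¬¬x3) ∨ x5) ∧ ¬x4) ∨ x2   [De Morgan]
≡ (((¬x3 ∧ x4 ∧ ¬¬x3) ∨ x5) ∧ ¬x4) ∨ x2   [double negation]
≡ (((¬x3 ∧ x4 ∧ x3) ∨ x5) ∧ ¬x4) ∨ x2   [double negation]
≡ (¬x3 ∧ x4 ∧ x3 ∧ ¬x4) ∨ (x5 ∧ ¬x4) ∨ x2   [distribute ∧ over ∨]
≡ (x5 ∧ ¬x4) ∨ x2   [simplify]

(x5 ∧ ¬x4) ∨ x2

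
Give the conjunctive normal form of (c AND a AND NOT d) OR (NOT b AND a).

(c OR NOT b) AND a AND (NOT d OR NOT b)

(c AND a AND NOT d) OR (NOT b AND a)
≡ (c OR NOT b) AND (c OR a) AND (a OR NOT b) AND (a OR a) AND (NOT d OR NOT b) AND (NOT d OR a)   (distribute OR over AND)
≡ (c OR NOT b) AND a AND (NOT d OR NOT b)   (simplify)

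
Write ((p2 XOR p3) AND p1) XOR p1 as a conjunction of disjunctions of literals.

((p2 XOR p3) AND p1) XOR p1
≡ (((p2 XOR p3) AND p1) OR p1) AND NOT ((p2 XOR p3) AND p1 AND p1)
≡ (((p2 OR p3) AND NOT (p2 AND p3) AND p1) OR p1) AND NOT ((p2 XOR p3) AND p1 AND p1)
≡ (((p2 OR p3) AND NOT (p2 AND p3) AND p1) OR p1) AND NOT ((p2 OR p3) AND NOT (p2 AND p3) AND p1 AND p1)
≡ (((p2 OR p3) AND (NOT p2 OR NOT p3) AND p1) OR p1) AND NOT ((p2 OR p3) AND NOT (p2 AND p3) AND p1 AND p1)
≡ (((p2 OR p3) AND (NOT p2 OR NOT p3) AND p1) OR p1) AND (NOT (p2 OR p3) OR NOT NOT (p2 AND p3) OR NOT p1 OR NOT p1)
≡ (((p2 OR p3) AND (NOT p2 OR NOT p3) AND p1) OR p1) AND ((NOT p2 AND NOT p3) OR NOT NOT (p2 AND p3) OR NOT p1 OR NOT p1)
≡ (((p2 OR p3) AND (NOT p2 OR NOT p3) AND p1) OR p1) AND ((NOT p2 AND NOT p3) OR (p2 AND p3) OR NOT p1 OR NOT p1)
≡ (p2 OR p3 OR p1) AND (NOT p2 OR NOT p3 OR p1) AND (p1 OR p1) AND (NOT p2 OR p2 OR NOT p1 OR NOT p1) AND (NOT p2 OR p3 OR NOT p1 OR NOT p1) AND (NOT p3 OR p2 OR NOT p1 OR NOT p1) AND (NOT p3 OR p3 OR NOT p1 OR NOT p1)
≡ p1 AND (NOT p2 OR p3 OR NOT p1) AND (NOT p3 OR p2 OR NOT p1)

p1 AND (NOT p2 OR p3 OR NOT p1) AND (NOT p3 OR p2 OR NOT p1)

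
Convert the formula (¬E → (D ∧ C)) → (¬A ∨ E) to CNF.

(¬E → (D ∧ C)) → (¬A ∨ E)
= ¬(¬E → (D ∧ C)) ∨ ¬A ∨ E   — eliminate →
= ¬(¬¬E ∨ (D ∧ C)) ∨ ¬A ∨ E   — eliminate →
= (¬¬¬E ∧ ¬(D ∧ C)) ∨ ¬A ∨ E   — De Morgan
= (¬E ∧ ¬(D ∧ C)) ∨ ¬A ∨ E   — double negation
= (¬E ∧ (¬D ∨ ¬C)) ∨ ¬A ∨ E   — De Morgan
= (¬E ∨ ¬A ∨ E) ∧ (¬D ∨ ¬C ∨ ¬A ∨ E)   — distribute ∨ over ∧
= ¬D ∨ ¬C ∨ ¬A ∨ E   — simplify

¬D ∨ ¬C ∨ ¬A ∨ E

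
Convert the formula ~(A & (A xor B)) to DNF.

~(A & (A xor B))
⇔ ~(A & ((A & ~B) | (~A & B)))
⇔ ~A | ~((A & ~B) | (~A & B))
⇔ ~A | (~(A & ~B) & ~(~A & B))
⇔ ~A | ((~A | ~~B) & ~(~A & B))
⇔ ~A | ((~A | B) & ~(~A & B))
⇔ ~A | ((~A | B) & (~~A | ~B))
⇔ ~A | ((~A | B) & (A | ~B))
⇔ ~A | (~A & A) | (~A & ~B) | (B & A) | (B & ~B)
⇔ ~A | (B & A)

~A | (B & A)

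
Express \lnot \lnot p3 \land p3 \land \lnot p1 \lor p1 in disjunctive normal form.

\lnot \lnot p3 \land p3 \land \lnot p1 \lor p1
⇔ p3 \land p3 \land \lnot p1 \lor p1   [double negation]
⇔ p3 \land \lnot p1 \lor p1   [simplify]

p3 \land \lnot p1 \lor p1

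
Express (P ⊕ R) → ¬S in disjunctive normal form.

(¬P ∧ ¬R) ∨ (R ∧ P) ∨ ¬S

(P ⊕ R) → ¬S
⇔ ¬(P ⊕ R) ∨ ¬S   (eliminate →)
⇔ ¬((P ∧ ¬R) ∨ (¬P ∧ R)) ∨ ¬S   (expand ⊕)
⇔ (¬(P ∧ ¬R) ∧ ¬(¬P ∧ R)) ∨ ¬S   (De Morgan)
⇔ ((¬P ∨ ¬¬R) ∧ ¬(¬P ∧ R)) ∨ ¬S   (De Morgan)
⇔ ((¬P ∨ R) ∧ ¬(¬P ∧ R)) ∨ ¬S   (double negation)
⇔ ((¬P ∨ R) ∧ (¬¬P ∨ ¬R)) ∨ ¬S   (De Morgan)
⇔ ((¬P ∨ R) ∧ (P ∨ ¬R)) ∨ ¬S   (double negation)
⇔ (¬P ∧ P) ∨ (¬P ∧ ¬R) ∨ (R ∧ P) ∨ (R ∧ ¬R) ∨ ¬S   (distribute ∧ over ∨)
⇔ (¬P ∧ ¬R) ∨ (R ∧ P) ∨ ¬S   (simplify)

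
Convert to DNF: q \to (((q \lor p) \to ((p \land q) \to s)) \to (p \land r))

q \to (((q \lor p) \to ((p \land q) \to s)) \to (p \land r))
= \lnot q \lor (((q \lor p) \to ((p \land q) \to s)) \to (p \land r))   [eliminate \to]
= \lnot q \lor \lnot ((q \lor p) \to ((p \land q) \to s)) \lor (p \land r)   [eliminate \to]
= \lnot q \lor \lnot (\lnot (q \lor p) \lor ((p \land q) \to s)) \lor (p \land r)   [eliminate \to]
= \lnot q \lor \lnot (\lnot (q \lor p) \lor \lnot (p \land q) \lor s) \lor (p \land r)   [eliminate \to]
= \lnot q \lor (\lnot \lnot (q \lor p) \land \lnot \lnot (p \land q) \land \lnot s) \lor (p \land r)   [De Morgan]
= \lnot q \lor ((q \lor p) \land \lnot \lnot (p \land q) \land \lnot s) \lor (p \land r)   [double negation]
= \lnot q \lor ((q \lor p) \land p \land q \land \lnot s) \lor (p \land r)   [double negation]
= \lnot q \lor (q \land p \land q \land \lnot s) \lor (p \land p \land q \land \lnot s) \lor (p \land r)   [distribute \land over \lor]
= \lnot q \lor (q \land p \land \lnot s) \lor (p \land r)   [simplify]

\lnot q \lor (q \land p \land \lnot s) \lor (p \land r)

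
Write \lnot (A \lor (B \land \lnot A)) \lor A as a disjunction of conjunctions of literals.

(\lnot A \land \lnot B) \lor A

\lnot (A \lor (B \land \lnot A)) \lor A
⇔ (\lnot A \land \lnot (B \land \lnot A)) \lor A   [De Morgan]
⇔ (\lnot A \land (\lnot B \lor \lnot \lnot A)) \lor A   [De Morgan]
⇔ (\lnot A \land (\lnot B \lor A)) \lor A   [double negation]
⇔ (\lnot A \land \lnot B) \lor (\lnot A \land A) \lor A   [distribute \land over \lor]
⇔ (\lnot A \land \lnot B) \lor A   [simplify]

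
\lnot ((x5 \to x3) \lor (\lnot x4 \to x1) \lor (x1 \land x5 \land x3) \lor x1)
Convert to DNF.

x5 \land \lnot x3 \land \lnot x4 \land \lnot x1

\lnot ((x5 \to x3) \lor (\lnot x4 \to x1) \lor (x1 \land x5 \land x3) \lor x1)
≡ \lnot (\lnot x5 \lor x3 \lor (\lnot x4 \to x1) \lor (x1 \land x5 \land x3) \lor x1)   [eliminate \to]
≡ \lnot (\lnot x5 \lor x3 \lor \lnot \lnot x4 \lor x1 \lor (x1 \land x5 \land x3) \lor x1)   [eliminate \to]
≡ \lnot \lnot x5 \land \lnot x3 \land \lnot \lnot \lnot x4 \land \lnot x1 \land \lnot (x1 \land x5 \land x3) \land \lnot x1   [De Morgan]
≡ x5 \land \lnot x3 \land \lnot \lnot \lnot x4 \land \lnot x1 \land \lnot (x1 \land x5 \land x3) \land \lnot x1   [double negation]
≡ x5 \land \lnot x3 \land \lnot x4 \land \lnot x1 \land \lnot (x1 \land x5 \land x3) \land \lnot x1   [double negation]
≡ x5 \land \lnot x3 \land \lnot x4 \land \lnot x1 \land (\lnot x1 \lor \lnot x5 \lor \lnot x3) \land \lnot x1   [De Morgan]
≡ (x5 \land \lnot x3 \land \lnot x4 \land \lnot x1 \land \lnot x1 \land \lnot x1) \lor (x5 \land \lnot x3 \land \lnot x4 \land \lnot x1 \land \lnot x5 \land \lnot x1) \lor (x5 \land \lnot x3 \land \lnot x4 \land \lnot x1 \land \lnot x3 \land \lnot x1)   [distribute \land over \lor]
≡ x5 \land \lnot x3 \land \lnot x4 \land \lnot x1   [simplify]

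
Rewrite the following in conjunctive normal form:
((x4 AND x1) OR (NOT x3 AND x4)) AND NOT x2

x4 AND (x1 OR NOT x3) AND NOT x2

((x4 AND x1) OR (NOT x3 AND x4)) AND NOT x2
≡ (x4 OR NOT x3) AND (x4 OR x4) AND (x1 OR NOT x3) AND (x1 OR x4) AND NOT x2   [distribute OR over AND]
≡ x4 AND (x1 OR NOT x3) AND NOT x2   [simplify]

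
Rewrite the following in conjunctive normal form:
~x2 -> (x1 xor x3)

~x2 -> (x1 xor x3)
⇔ ~~x2 | (x1 xor x3)
⇔ ~~x2 | ((x1 | x3) & ~(x1 & x3))
⇔ x2 | ((x1 | x3) & ~(x1 & x3))
⇔ x2 | ((x1 | x3) & (~x1 | ~x3))
⇔ (x2 | x1 | x3) & (x2 | ~x1 | ~x3)

(x2 | x1 | x3) & (x2 | ~x1 | ~x3)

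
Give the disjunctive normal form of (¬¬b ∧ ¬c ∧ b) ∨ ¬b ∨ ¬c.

¬b ∨ ¬c

(¬¬b ∧ ¬c ∧ b) ∨ ¬b ∨ ¬c
≡ (b ∧ ¬c ∧ b) ∨ ¬b ∨ ¬c   [double negation]
≡ ¬b ∨ ¬c   [simplify]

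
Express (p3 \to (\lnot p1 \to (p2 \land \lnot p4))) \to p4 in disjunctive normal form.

(p3 \land \lnot p1 \land \lnot p2) \lor p4

(p3 \to (\lnot p1 \to (p2 \land \lnot p4))) \to p4
≡ \lnot (p3 \to (\lnot p1 \to (p2 \land \lnot p4))) \lor p4   (eliminate \to)
≡ \lnot (\lnot p3 \lor (\lnot p1 \to (p2 \land \lnot p4))) \lor p4   (eliminate \to)
≡ \lnot (\lnot p3 \lor \lnot \lnot p1 \lor (p2 \land \lnot p4)) \lor p4   (eliminate \to)
≡ (\lnot \lnot p3 \land \lnot \lnot \lnot p1 \land \lnot (p2 \land \lnot p4)) \lor p4   (De Morgan)
≡ (p3 \land \lnot \lnot \lnot p1 \land \lnot (p2 \land \lnot p4)) \lor p4   (double negation)
≡ (p3 \land \lnot p1 \land \lnot (p2 \land \lnot p4)) \lor p4   (double negation)
≡ (p3 \land \lnot p1 \land (\lnot p2 \lor \lnot \lnot p4)) \lor p4   (De Morgan)
≡ (p3 \land \lnot p1 \land (\lnot p2 \lor p4)) \lor p4   (double negation)
≡ (p3 \land \lnot p1 \land \lnot p2) \lor (p3 \land \lnot p1 \land p4) \lor p4   (distribute \land over \lor)
≡ (p3 \land \lnot p1 \land \lnot p2) \lor p4   (simplify)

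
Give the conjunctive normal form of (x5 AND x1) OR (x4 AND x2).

(x5 OR x4) AND (x5 OR x2) AND (x1 OR x4) AND (x1 OR x2)

(x5 AND x1) OR (x4 AND x2)
= (x5 OR x4) AND (x5 OR x2) AND (x1 OR x4) AND (x1 OR x2)   — distribute OR over AND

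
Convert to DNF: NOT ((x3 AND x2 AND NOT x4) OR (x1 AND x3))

NOT x3 OR (NOT x2 AND NOT x1) OR (x4 AND NOT x1)

NOT ((x3 AND x2 AND NOT x4) OR (x1 AND x3))
⇔ NOT (x3 AND x2 AND NOT x4) AND NOT (x1 AND x3)   (De Morgan)
⇔ (NOT x3 OR NOT x2 OR NOT NOT x4) AND NOT (x1 AND x3)   (De Morgan)
⇔ (NOT x3 OR NOT x2 OR x4) AND NOT (x1 AND x3)   (double negation)
⇔ (NOT x3 OR NOT x2 OR x4) AND (NOT x1 OR NOT x3)   (De Morgan)
⇔ (NOT x3 AND NOT x1) OR (NOT x3 AND NOT x3) OR (NOT x2 AND NOT x1) OR (NOT x2 AND NOT x3) OR (x4 AND NOT x1) OR (x4 AND NOT x3)   (distribute AND over OR)
⇔ NOT x3 OR (NOT x2 AND NOT x1) OR (x4 AND NOT x1)   (simplify)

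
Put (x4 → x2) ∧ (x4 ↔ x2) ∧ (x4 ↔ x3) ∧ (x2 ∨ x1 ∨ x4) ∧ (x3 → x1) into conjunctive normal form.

(x4 → x2) ∧ (x4 ↔ x2) ∧ (x4 ↔ x3) ∧ (x2 ∨ x1 ∨ x4) ∧ (x3 → x1)
≡ (¬x4 ∨ x2) ∧ (x4 ↔ x2) ∧ (x4 ↔ x3) ∧ (x2 ∨ x1 ∨ x4) ∧ (x3 → x1)   — eliminate →
≡ (¬x4 ∨ x2) ∧ (x4 → x2) ∧ (x2 → x4) ∧ (x4 ↔ x3) ∧ (x2 ∨ x1 ∨ x4) ∧ (x3 → x1)   — eliminate ↔
≡ (¬x4 ∨ x2) ∧ (¬x4 ∨ x2) ∧ (x2 → x4) ∧ (x4 ↔ x3) ∧ (x2 ∨ x1 ∨ x4) ∧ (x3 → x1)   — eliminate →
≡ (¬x4 ∨ x2) ∧ (¬x4 ∨ x2) ∧ (¬x2 ∨ x4) ∧ (x4 ↔ x3) ∧ (x2 ∨ x1 ∨ x4) ∧ (x3 → x1)   — eliminate →
≡ (¬x4 ∨ x2) ∧ (¬x4 ∨ x2) ∧ (¬x2 ∨ x4) ∧ (x4 → x3) ∧ (x3 → x4) ∧ (x2 ∨ x1 ∨ x4) ∧ (x3 → x1)   — eliminate ↔
≡ (¬x4 ∨ x2) ∧ (¬x4 ∨ x2) ∧ (¬x2 ∨ x4) ∧ (¬x4 ∨ x3) ∧ (x3 → x4) ∧ (x2 ∨ x1 ∨ x4) ∧ (x3 → x1)   — eliminate →
≡ (¬x4 ∨ x2) ∧ (¬x4 ∨ x2) ∧ (¬x2 ∨ x4) ∧ (¬x4 ∨ x3) ∧ (¬x3 ∨ x4) ∧ (x2 ∨ x1 ∨ x4) ∧ (x3 → x1)   — eliminate →
≡ (¬x4 ∨ x2) ∧ (¬x4 ∨ x2) ∧ (¬x2 ∨ x4) ∧ (¬x4 ∨ x3) ∧ (¬x3 ∨ x4) ∧ (x2 ∨ x1 ∨ x4) ∧ (¬x3 ∨ x1)   — eliminate →
≡ (¬x4 ∨ x2) ∧ (¬x2 ∨ x4) ∧ (¬x4 ∨ x3) ∧ (¬x3 ∨ x4) ∧ (x2 ∨ x1 ∨ x4) ∧ (¬x3 ∨ x1)   — simplify

(¬x4 ∨ x2) ∧ (¬x2 ∨ x4) ∧ (¬x4 ∨ x3) ∧ (¬x3 ∨ x4) ∧ (x2 ∨ x1 ∨ x4) ∧ (¬x3 ∨ x1)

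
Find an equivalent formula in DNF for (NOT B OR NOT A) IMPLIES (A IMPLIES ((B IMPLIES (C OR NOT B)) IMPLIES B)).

(NOT B OR NOT A) IMPLIES (A IMPLIES ((B IMPLIES (C OR NOT B)) IMPLIES B))
≡ NOT (NOT B OR NOT A) OR (A IMPLIES ((B IMPLIES (C OR NOT B)) IMPLIES B))   [eliminate IMPLIES]
≡ NOT (NOT B OR NOT A) OR NOT A OR ((B IMPLIES (C OR NOT B)) IMPLIES B)   [eliminate IMPLIES]
≡ NOT (NOT B OR NOT A) OR NOT A OR NOT (B IMPLIES (C OR NOT B)) OR B   [eliminate IMPLIES]
≡ NOT (NOT B OR NOT A) OR NOT A OR NOT (NOT B OR C OR NOT B) OR B   [eliminate IMPLIES]
≡ (NOT NOT B AND NOT NOT A) OR NOT A OR NOT (NOT B OR C OR NOT B) OR B   [De Morgan]
≡ (B AND NOT NOT A) OR NOT A OR NOT (NOT B OR C OR NOT B) OR B   [double negation]
≡ (B AND A) OR NOT A OR NOT (NOT B OR C OR NOT B) OR B   [double negation]
≡ (B AND A) OR NOT A OR (NOT NOT B AND NOT C AND NOT NOT B) OR B   [De Morgan]
≡ (B AND A) OR NOT A OR (B AND NOT C AND NOT NOT B) OR B   [double negation]
≡ (B AND A) OR NOT A OR (B AND NOT C AND B) OR B   [double negation]
≡ NOT A OR B   [simplify]

NOT A OR B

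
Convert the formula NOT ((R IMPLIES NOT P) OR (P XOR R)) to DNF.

NOT ((R IMPLIES NOT P) OR (P XOR R))
= NOT (NOT R OR NOT P OR (P XOR R))   [eliminate IMPLIES]
= NOT (NOT R OR NOT P OR (P AND NOT R) OR (NOT P AND R))   [expand XOR]
= NOT NOT R AND NOT NOT P AND NOT (P AND NOT R) AND NOT (NOT P AND R)   [De Morgan]
= R AND NOT NOT P AND NOT (P AND NOT R) AND NOT (NOT P AND R)   [double negation]
= R AND P AND NOT (P AND NOT R) AND NOT (NOT P AND R)   [double negation]
= R AND P AND (NOT P OR NOT NOT R) AND NOT (NOT P AND R)   [De Morgan]
= R AND P AND (NOT P OR R) AND NOT (NOT P AND R)   [double negation]
= R AND P AND (NOT P OR R) AND (NOT NOT P OR NOT R)   [De Morgan]
= R AND P AND (NOT P OR R) AND (P OR NOT R)   [double negation]
= (R AND P AND NOT P AND P) OR (R AND P AND NOT P AND NOT R) OR (R AND P AND R AND P) OR (R AND P AND R AND NOT R)   [distribute AND over OR]
= R AND P   [simplify]

R AND P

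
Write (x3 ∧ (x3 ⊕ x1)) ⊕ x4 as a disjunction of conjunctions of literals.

(x3 ∧ ¬x1 ∧ ¬x4) ∨ (¬x3 ∧ x4) ∨ (x1 ∧ x3 ∧ x4)

(x3 ∧ (x3 ⊕ x1)) ⊕ x4
≡ (x3 ∧ (x3 ⊕ x1) ∧ ¬x4) ∨ (¬(x3 ∧ (x3 ⊕ x1)) ∧ x4)   (expand ⊕)
≡ (x3 ∧ ((x3 ∧ ¬x1) ∨ (¬x3 ∧ x1)) ∧ ¬x4) ∨ (¬(x3 ∧ (x3 ⊕ x1)) ∧ x4)   (expand ⊕)
≡ (x3 ∧ ((x3 ∧ ¬x1) ∨ (¬x3 ∧ x1)) ∧ ¬x4) ∨ (¬(x3 ∧ ((x3 ∧ ¬x1) ∨ (¬x3 ∧ x1))) ∧ x4)   (expand ⊕)
≡ (x3 ∧ ((x3 ∧ ¬x1) ∨ (¬x3 ∧ x1)) ∧ ¬x4) ∨ ((¬x3 ∨ ¬((x3 ∧ ¬x1) ∨ (¬x3 ∧ x1))) ∧ x4)   (De Morgan)
≡ (x3 ∧ ((x3 ∧ ¬x1) ∨ (¬x3 ∧ x1)) ∧ ¬x4) ∨ ((¬x3 ∨ (¬(x3 ∧ ¬x1) ∧ ¬(¬x3 ∧ x1))) ∧ x4)   (De Morgan)
≡ (x3 ∧ ((x3 ∧ ¬x1) ∨ (¬x3 ∧ x1)) ∧ ¬x4) ∨ ((¬x3 ∨ ((¬x3 ∨ ¬¬x1) ∧ ¬(¬x3 ∧ x1))) ∧ x4)   (De Morgan)
≡ (x3 ∧ ((x3 ∧ ¬x1) ∨ (¬x3 ∧ x1)) ∧ ¬x4) ∨ ((¬x3 ∨ ((¬x3 ∨ x1) ∧ ¬(¬x3 ∧ x1))) ∧ x4)   (double negation)
≡ (x3 ∧ ((x3 ∧ ¬x1) ∨ (¬x3 ∧ x1)) ∧ ¬x4) ∨ ((¬x3 ∨ ((¬x3 ∨ x1) ∧ (¬¬x3 ∨ ¬x1))) ∧ x4)   (De Morgan)
≡ (x3 ∧ ((x3 ∧ ¬x1) ∨ (¬x3 ∧ x1)) ∧ ¬x4) ∨ ((¬x3 ∨ ((¬x3 ∨ x1) ∧ (x3 ∨ ¬x1))) ∧ x4)   (double negation)
≡ (x3 ∧ x3 ∧ ¬x1 ∧ ¬x4) ∨ (x3 ∧ ¬x3 ∧ x1 ∧ ¬x4) ∨ (¬x3 ∧ x4) ∨ (¬x3 ∧ x3 ∧ x4) ∨ (¬x3 ∧ ¬x1 ∧ x4) ∨ (x1 ∧ x3 ∧ x4) ∨ (x1 ∧ ¬x1 ∧ x4)   (distribute ∧ over ∨)
≡ (x3 ∧ ¬x1 ∧ ¬x4) ∨ (¬x3 ∧ x4) ∨ (x1 ∧ x3 ∧ x4)   (simplify)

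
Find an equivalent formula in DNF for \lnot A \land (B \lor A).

\lnot A \land B

\lnot A \land (B \lor A)
⇔ (\lnot A \land B) \lor (\lnot A \land A)   (distribute \land over \lor)
⇔ \lnot A \land B   (simplify)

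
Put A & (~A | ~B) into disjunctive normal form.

A & (~A | ~B)
= (A & ~A) | (A & ~B)   [distribute & over |]
= A & ~B   [simplify]

A & ~B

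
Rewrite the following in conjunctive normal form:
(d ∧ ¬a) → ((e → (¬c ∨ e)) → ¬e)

(d ∧ ¬a) → ((e → (¬c ∨ e)) → ¬e)
⇔ ¬(d ∧ ¬a) ∨ ((e → (¬c ∨ e)) → ¬e)   [eliminate →]
⇔ ¬(d ∧ ¬a) ∨ ¬(e → (¬c ∨ e)) ∨ ¬e   [eliminate →]
⇔ ¬(d ∧ ¬a) ∨ ¬(¬e ∨ ¬c ∨ e) ∨ ¬e   [eliminate →]
⇔ ¬d ∨ ¬¬a ∨ ¬(¬e ∨ ¬c ∨ e) ∨ ¬e   [De Morgan]
⇔ ¬d ∨ a ∨ ¬(¬e ∨ ¬c ∨ e) ∨ ¬e   [double negation]
⇔ ¬d ∨ a ∨ (¬¬e ∧ ¬¬c ∧ ¬e) ∨ ¬e   [De Morgan]
⇔ ¬d ∨ a ∨ (e ∧ ¬¬c ∧ ¬e) ∨ ¬e   [double negation]
⇔ ¬d ∨ a ∨ (e ∧ c ∧ ¬e) ∨ ¬e   [double negation]
⇔ (¬d ∨ a ∨ e ∨ ¬e) ∧ (¬d ∨ a ∨ c ∨ ¬e) ∧ (¬d ∨ a ∨ ¬e ∨ ¬e)   [distribute ∨ over ∧]
⇔ ¬d ∨ a ∨ ¬e   [simplify]

¬d ∨ a ∨ ¬e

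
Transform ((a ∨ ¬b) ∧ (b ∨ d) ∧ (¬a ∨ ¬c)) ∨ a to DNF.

(¬b ∧ d ∧ ¬a) ∨ (¬b ∧ d ∧ ¬c) ∨ a

((a ∨ ¬b) ∧ (b ∨ d) ∧ (¬a ∨ ¬c)) ∨ a
≡ (a ∧ b ∧ ¬a) ∨ (a ∧ b ∧ ¬c) ∨ (a ∧ d ∧ ¬a) ∨ (a ∧ d ∧ ¬c) ∨ (¬b ∧ b ∧ ¬a) ∨ (¬b ∧ b ∧ ¬c) ∨ (¬b ∧ d ∧ ¬a) ∨ (¬b ∧ d ∧ ¬c) ∨ a   [distribute ∧ over ∨]
≡ (¬b ∧ d ∧ ¬a) ∨ (¬b ∧ d ∧ ¬c) ∨ a   [simplify]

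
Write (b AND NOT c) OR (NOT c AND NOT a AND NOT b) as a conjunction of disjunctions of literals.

(b OR NOT a) AND NOT c

(b AND NOT c) OR (NOT c AND NOT a AND NOT b)
= (b OR NOT c) AND (b OR NOT a) AND (b OR NOT b) AND (NOT c OR NOT c) AND (NOT c OR NOT a) AND (NOT c OR NOT b)   [distribute OR over AND]
= (b OR NOT a) AND NOT c   [simplify]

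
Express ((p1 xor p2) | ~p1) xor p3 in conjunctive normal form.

(~p1 | ~p2 | p3) & (~p1 | p2 | ~p3) & (p1 | ~p3)

((p1 xor p2) | ~p1) xor p3
≡ ((p1 xor p2) | ~p1 | p3) & ~(((p1 xor p2) | ~p1) & p3)   [expand xor]
≡ (((p1 | p2) & ~(p1 & p2)) | ~p1 | p3) & ~(((p1 xor p2) | ~p1) & p3)   [expand xor]
≡ (((p1 | p2) & ~(p1 & p2)) | ~p1 | p3) & ~((((p1 | p2) & ~(p1 & p2)) | ~p1) & p3)   [expand xor]
≡ (((p1 | p2) & (~p1 | ~p2)) | ~p1 | p3) & ~((((p1 | p2) & ~(p1 & p2)) | ~p1) & p3)   [De Morgan]
≡ (((p1 | p2) & (~p1 | ~p2)) | ~p1 | p3) & (~(((p1 | p2) & ~(p1 & p2)) | ~p1) | ~p3)   [De Morgan]
≡ (((p1 | p2) & (~p1 | ~p2)) | ~p1 | p3) & ((~((p1 | p2) & ~(p1 & p2)) & ~~p1) | ~p3)   [De Morgan]
≡ (((p1 | p2) & (~p1 | ~p2)) | ~p1 | p3) & (((~(p1 | p2) | ~~(p1 & p2)) & ~~p1) | ~p3)   [De Morgan]
≡ (((p1 | p2) & (~p1 | ~p2)) | ~p1 | p3) & ((((~p1 & ~p2) | ~~(p1 & p2)) & ~~p1) | ~p3)   [De Morgan]
≡ (((p1 | p2) & (~p1 | ~p2)) | ~p1 | p3) & ((((~p1 & ~p2) | (p1 & p2)) & ~~p1) | ~p3)   [double negation]
≡ (((p1 | p2) & (~p1 | ~p2)) | ~p1 | p3) & ((((~p1 & ~p2) | (p1 & p2)) & p1) | ~p3)   [double negation]
≡ (p1 | p2 | ~p1 | p3) & (~p1 | ~p2 | ~p1 | p3) & (~p1 | p1 | ~p3) & (~p1 | p2 | ~p3) & (~p2 | p1 | ~p3) & (~p2 | p2 | ~p3) & (p1 | ~p3)   [distribute | over &]
≡ (~p1 | ~p2 | p3) & (~p1 | p2 | ~p3) & (p1 | ~p3)   [simplify]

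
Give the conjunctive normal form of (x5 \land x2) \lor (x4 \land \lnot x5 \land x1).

(x5 \lor x4) \land (x5 \lor x1) \land (x2 \lor x4) \land (x2 \lor \lnot x5) \land (x2 \lor x1)

(x5 \land x2) \lor (x4 \land \lnot x5 \land x1)
≡ (x5 \lor x4) \land (x5 \lor \lnot x5) \land (x5 \lor x1) \land (x2 \lor x4) \land (x2 \lor \lnot x5) \land (x2 \lor x1)   [distribute \lor over \land]
≡ (x5 \lor x4) \land (x5 \lor x1) \land (x2 \lor x4) \land (x2 \lor \lnot x5) \land (x2 \lor x1)   [simplify]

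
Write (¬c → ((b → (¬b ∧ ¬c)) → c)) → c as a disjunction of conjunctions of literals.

(¬c ∧ ¬b) ∨ c

(¬c → ((b → (¬b ∧ ¬c)) → c)) → c
≡ ¬(¬c → ((b → (¬b ∧ ¬c)) → c)) ∨ c   (eliminate →)
≡ ¬(¬¬c ∨ ((b → (¬b ∧ ¬c)) → c)) ∨ c   (eliminate →)
≡ ¬(¬¬c ∨ ¬(b → (¬b ∧ ¬c)) ∨ c) ∨ c   (eliminate →)
≡ ¬(¬¬c ∨ ¬(¬b ∨ (¬b ∧ ¬c)) ∨ c) ∨ c   (eliminate →)
≡ (¬¬¬c ∧ ¬¬(¬b ∨ (¬b ∧ ¬c)) ∧ ¬c) ∨ c   (De Morgan)
≡ (¬c ∧ ¬¬(¬b ∨ (¬b ∧ ¬c)) ∧ ¬c) ∨ c   (double negation)
≡ (¬c ∧ (¬b ∨ (¬b ∧ ¬c)) ∧ ¬c) ∨ c   (double negation)
≡ (¬c ∧ ¬b ∧ ¬c) ∨ (¬c ∧ ¬b ∧ ¬c ∧ ¬c) ∨ c   (distribute ∧ over ∨)
≡ (¬c ∧ ¬b) ∨ c   (simplify)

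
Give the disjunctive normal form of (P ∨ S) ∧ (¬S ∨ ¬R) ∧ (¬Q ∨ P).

(P ∧ ¬S) ∨ (P ∧ ¬R) ∨ (S ∧ ¬R ∧ ¬Q)

(P ∨ S) ∧ (¬S ∨ ¬R) ∧ (¬Q ∨ P)
≡ (P ∧ ¬S ∧ ¬Q) ∨ (P ∧ ¬S ∧ P) ∨ (P ∧ ¬R ∧ ¬Q) ∨ (P ∧ ¬R ∧ P) ∨ (S ∧ ¬S ∧ ¬Q) ∨ (S ∧ ¬S ∧ P) ∨ (S ∧ ¬R ∧ ¬Q) ∨ (S ∧ ¬R ∧ P)   — distribute ∧ over ∨
≡ (P ∧ ¬S) ∨ (P ∧ ¬R) ∨ (S ∧ ¬R ∧ ¬Q)   — simplify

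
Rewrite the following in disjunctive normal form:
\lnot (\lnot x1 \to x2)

\lnot x1 \land \lnot x2

\lnot (\lnot x1 \to x2)
⇔ \lnot (\lnot \lnot x1 \lor x2)   — eliminate \to
⇔ \lnot \lnot \lnot x1 \land \lnot x2   — De Morgan
⇔ \lnot x1 \land \lnot x2   — double negation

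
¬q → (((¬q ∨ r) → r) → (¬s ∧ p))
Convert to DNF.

¬q → (((¬q ∨ r) → r) → (¬s ∧ p))
⇔ ¬¬q ∨ (((¬q ∨ r) → r) → (¬s ∧ p))   — eliminate →
⇔ ¬¬q ∨ ¬((¬q ∨ r) → r) ∨ (¬s ∧ p)   — eliminate →
⇔ ¬¬q ∨ ¬(¬(¬q ∨ r) ∨ r) ∨ (¬s ∧ p)   — eliminate →
⇔ q ∨ ¬(¬(¬q ∨ r) ∨ r) ∨ (¬s ∧ p)   — double negation
⇔ q ∨ (¬¬(¬q ∨ r) ∧ ¬r) ∨ (¬s ∧ p)   — De Morgan
⇔ q ∨ ((¬q ∨ r) ∧ ¬r) ∨ (¬s ∧ p)   — double negation
⇔ q ∨ (¬q ∧ ¬r) ∨ (r ∧ ¬r) ∨ (¬s ∧ p)   — distribute ∧ over ∨
⇔ q ∨ (¬q ∧ ¬r) ∨ (¬s ∧ p)   — simplify

q ∨ (¬q ∧ ¬r) ∨ (¬s ∧ p)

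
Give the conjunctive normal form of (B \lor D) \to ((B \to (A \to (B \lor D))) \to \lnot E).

(\lnot B \lor \lnot E) \land (\lnot D \lor \lnot E)

(B \lor D) \to ((B \to (A \to (B \lor D))) \to \lnot E)
≡ \lnot (B \lor D) \lor ((B \to (A \to (B \lor D))) \to \lnot E)   [eliminate \to]
≡ \lnot (B \lor D) \lor \lnot (B \to (A \to (B \lor D))) \lor \lnot E   [eliminate \to]
≡ \lnot (B \lor D) \lor \lnot (\lnot B \lor (A \to (B \lor D))) \lor \lnot E   [eliminate \to]
≡ \lnot (B \lor D) \lor \lnot (\lnot B \lor \lnot A \lor B \lor D) \lor \lnot E   [eliminate \to]
≡ (\lnot B \land \lnot D) \lor \lnot (\lnot B \lor \lnot A \lor B \lor D) \lor \lnot E   [De Morgan]
≡ (\lnot B \land \lnot D) \lor (\lnot \lnot B \land \lnot \lnot A \land \lnot B \land \lnot D) \lor \lnot E   [De Morgan]
≡ (\lnot B \land \lnot D) \lor (B \land \lnot \lnot A \land \lnot B \land \lnot D) \lor \lnot E   [double negation]
≡ (\lnot B \land \lnot D) \lor (B \land A \land \lnot B \land \lnot D) \lor \lnot E   [double negation]
≡ (\lnot B \lor B \lor \lnot E) \land (\lnot B \lor A \lor \lnot E) \land (\lnot B \lor \lnot B \lor \lnot E) \land (\lnot B \lor \lnot D \lor \lnot E) \land (\lnot D \lor B \lor \lnot E) \land (\lnot D \lor A \lor \lnot E) \land (\lnot D \lor \lnot B \lor \lnot E) \land (\lnot D \lor \lnot D \lor \lnot E)   [distribute \lor over \land]
≡ (\lnot B \lor \lnot E) \land (\lnot D \lor \lnot E)   [simplify]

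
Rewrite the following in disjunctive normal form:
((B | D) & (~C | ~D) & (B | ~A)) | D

(B & ~C) | (B & ~D) | D

((B | D) & (~C | ~D) & (B | ~A)) | D
≡ (B & ~C & B) | (B & ~C & ~A) | (B & ~D & B) | (B & ~D & ~A) | (D & ~C & B) | (D & ~C & ~A) | (D & ~D & B) | (D & ~D & ~A) | D   — distribute & over |
≡ (B & ~C) | (B & ~D) | D   — simplify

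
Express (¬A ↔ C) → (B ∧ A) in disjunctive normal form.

(¬A ∧ ¬C) ∨ (C ∧ A) ∨ (B ∧ A)

(¬A ↔ C) → (B ∧ A)
⇔ ¬(¬A ↔ C) ∨ (B ∧ A)   [eliminate →]
⇔ ¬((¬A → C) ∧ (C → ¬A)) ∨ (B ∧ A)   [eliminate ↔]
⇔ ¬((¬¬A ∨ C) ∧ (C → ¬A)) ∨ (B ∧ A)   [eliminate →]
⇔ ¬((¬¬A ∨ C) ∧ (¬C ∨ ¬A)) ∨ (B ∧ A)   [eliminate →]
⇔ ¬(¬¬A ∨ C) ∨ ¬(¬C ∨ ¬A) ∨ (B ∧ A)   [De Morgan]
⇔ (¬¬¬A ∧ ¬C) ∨ ¬(¬C ∨ ¬A) ∨ (B ∧ A)   [De Morgan]
⇔ (¬A ∧ ¬C) ∨ ¬(¬C ∨ ¬A) ∨ (B ∧ A)   [double negation]
⇔ (¬A ∧ ¬C) ∨ (¬¬C ∧ ¬¬A) ∨ (B ∧ A)   [De Morgan]
⇔ (¬A ∧ ¬C) ∨ (C ∧ ¬¬A) ∨ (B ∧ A)   [double negation]
⇔ (¬A ∧ ¬C) ∨ (C ∧ A) ∨ (B ∧ A)   [double negation]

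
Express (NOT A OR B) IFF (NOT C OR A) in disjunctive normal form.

(NOT C AND NOT A) OR (NOT C AND B) OR (A AND B)

(NOT A OR B) IFF (NOT C OR A)
= ((NOT A OR B) IMPLIES (NOT C OR A)) AND ((NOT C OR A) IMPLIES (NOT A OR B))   [eliminate IFF]
= (NOT (NOT A OR B) OR NOT C OR A) AND ((NOT C OR A) IMPLIES (NOT A OR B))   [eliminate IMPLIES]
= (NOT (NOT A OR B) OR NOT C OR A) AND (NOT (NOT C OR A) OR NOT A OR B)   [eliminate IMPLIES]
= ((NOT NOT A AND NOT B) OR NOT C OR A) AND (NOT (NOT C OR A) OR NOT A OR B)   [De Morgan]
= ((A AND NOT B) OR NOT C OR A) AND (NOT (NOT C OR A) OR NOT A OR B)   [double negation]
= ((A AND NOT B) OR NOT C OR A) AND ((NOT NOT C AND NOT A) OR NOT A OR B)   [De Morgan]
= ((A AND NOT B) OR NOT C OR A) AND ((C AND NOT A) OR NOT A OR B)   [double negation]
= (A AND NOT B AND C AND NOT A) OR (A AND NOT B AND NOT A) OR (A AND NOT B AND B) OR (NOT C AND C AND NOT A) OR (NOT C AND NOT A) OR (NOT C AND B) OR (A AND C AND NOT A) OR (A AND NOT A) OR (A AND B)   [distribute AND over OR]
= (NOT C AND NOT A) OR (NOT C AND B) OR (A AND B)   [simplify]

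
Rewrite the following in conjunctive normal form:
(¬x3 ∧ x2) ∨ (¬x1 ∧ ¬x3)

(¬x3 ∧ x2) ∨ (¬x1 ∧ ¬x3)
= (¬x3 ∨ ¬x1) ∧ (¬x3 ∨ ¬x3) ∧ (x2 ∨ ¬x1) ∧ (x2 ∨ ¬x3)
= ¬x3 ∧ (x2 ∨ ¬x1)

¬x3 ∧ (x2 ∨ ¬x1)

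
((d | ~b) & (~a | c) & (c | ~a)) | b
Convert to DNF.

(d & ~a) | (d & c) | (~b & ~a) | (~b & c) | b

((d | ~b) & (~a | c) & (c | ~a)) | b
⇔ (d & ~a & c) | (d & ~a & ~a) | (d & c & c) | (d & c & ~a) | (~b & ~a & c) | (~b & ~a & ~a) | (~b & c & c) | (~b & c & ~a) | b   [distribute & over |]
⇔ (d & ~a) | (d & c) | (~b & ~a) | (~b & c) | b   [simplify]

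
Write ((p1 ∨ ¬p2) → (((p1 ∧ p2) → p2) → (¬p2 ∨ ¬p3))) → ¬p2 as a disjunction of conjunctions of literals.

((p1 ∨ ¬p2) → (((p1 ∧ p2) → p2) → (¬p2 ∨ ¬p3))) → ¬p2
⇔ ¬((p1 ∨ ¬p2) → (((p1 ∧ p2) → p2) → (¬p2 ∨ ¬p3))) ∨ ¬p2
⇔ ¬(¬(p1 ∨ ¬p2) ∨ (((p1 ∧ p2) → p2) → (¬p2 ∨ ¬p3))) ∨ ¬p2
⇔ ¬(¬(p1 ∨ ¬p2) ∨ ¬((p1 ∧ p2) → p2) ∨ ¬p2 ∨ ¬p3) ∨ ¬p2
⇔ ¬(¬(p1 ∨ ¬p2) ∨ ¬(¬(p1 ∧ p2) ∨ p2) ∨ ¬p2 ∨ ¬p3) ∨ ¬p2
⇔ (¬¬(p1 ∨ ¬p2) ∧ ¬¬(¬(p1 ∧ p2) ∨ p2) ∧ ¬¬p2 ∧ ¬¬p3) ∨ ¬p2
⇔ ((p1 ∨ ¬p2) ∧ ¬¬(¬(p1 ∧ p2) ∨ p2) ∧ ¬¬p2 ∧ ¬¬p3) ∨ ¬p2
⇔ ((p1 ∨ ¬p2) ∧ (¬(p1 ∧ p2) ∨ p2) ∧ ¬¬p2 ∧ ¬¬p3) ∨ ¬p2
⇔ ((p1 ∨ ¬p2) ∧ (¬p1 ∨ ¬p2 ∨ p2) ∧ ¬¬p2 ∧ ¬¬p3) ∨ ¬p2
⇔ ((p1 ∨ ¬p2) ∧ (¬p1 ∨ ¬p2 ∨ p2) ∧ p2 ∧ ¬¬p3) ∨ ¬p2
⇔ ((p1 ∨ ¬p2) ∧ (¬p1 ∨ ¬p2 ∨ p2) ∧ p2 ∧ p3) ∨ ¬p2
⇔ (p1 ∧ ¬p1 ∧ p2 ∧ p3) ∨ (p1 ∧ ¬p2 ∧ p2 ∧ p3) ∨ (p1 ∧ p2 ∧ p2 ∧ p3) ∨ (¬p2 ∧ ¬p1 ∧ p2 ∧ p3) ∨ (¬p2 ∧ ¬p2 ∧ p2 ∧ p3) ∨ (¬p2 ∧ p2 ∧ p2 ∧ p3) ∨ ¬p2
⇔ (p1 ∧ p2 ∧ p3) ∨ ¬p2

(p1 ∧ p2 ∧ p3) ∨ ¬p2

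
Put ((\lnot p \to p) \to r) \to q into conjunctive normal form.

((\lnot p \to p) \to r) \to q
⇔ \lnot ((\lnot p \to p) \to r) \lor q   [eliminate \to]
⇔ \lnot (\lnot (\lnot p \to p) \lor r) \lor q   [eliminate \to]
⇔ \lnot (\lnot (\lnot \lnot p \lor p) \lor r) \lor q   [eliminate \to]
⇔ \lnot \lnot (\lnot \lnot p \lor p) \land \lnot r \lor q   [De Morgan]
⇔ (\lnot \lnot p \lor p) \land \lnot r \lor q   [double negation]
⇔ (p \lor p) \land \lnot r \lor q   [double negation]
⇔ (p \lor p \lor q) \land (\lnot r \lor q)   [distribute \lor over \land]
⇔ (p \lor q) \land (\lnot r \lor q)   [simplify]

(p \lor q) \land (\lnot r \lor q)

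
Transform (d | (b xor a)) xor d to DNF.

(b & ~a & ~d) | (~b & a & ~d)

(d | (b xor a)) xor d
= ((d | (b xor a)) & ~d) | (~(d | (b xor a)) & d)
= ((d | (b & ~a) | (~b & a)) & ~d) | (~(d | (b xor a)) & d)
= ((d | (b & ~a) | (~b & a)) & ~d) | (~(d | (b & ~a) | (~b & a)) & d)
= ((d | (b & ~a) | (~b & a)) & ~d) | (~d & ~(b & ~a) & ~(~b & a) & d)
= ((d | (b & ~a) | (~b & a)) & ~d) | (~d & (~b | ~~a) & ~(~b & a) & d)
= ((d | (b & ~a) | (~b & a)) & ~d) | (~d & (~b | a) & ~(~b & a) & d)
= ((d | (b & ~a) | (~b & a)) & ~d) | (~d & (~b | a) & (~~b | ~a) & d)
= ((d | (b & ~a) | (~b & a)) & ~d) | (~d & (~b | a) & (b | ~a) & d)
= (d & ~d) | (b & ~a & ~d) | (~b & a & ~d) | (~d & ~b & b & d) | (~d & ~b & ~a & d) | (~d & a & b & d) | (~d & a & ~a & d)
= (b & ~a & ~d) | (~b & a & ~d)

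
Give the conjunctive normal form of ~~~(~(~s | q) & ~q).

~~~(~(~s | q) & ~q)
≡ ~(~(~s | q) & ~q)   [double negation]
≡ ~~(~s | q) | ~~q   [De Morgan]
≡ ~s | q | ~~q   [double negation]
≡ ~s | q | q   [double negation]
≡ ~s | q   [simplify]

~s | q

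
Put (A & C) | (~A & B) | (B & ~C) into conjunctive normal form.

(A & C) | (~A & B) | (B & ~C)
≡ (A | ~A | B) & (A | ~A | ~C) & (A | B | B) & (A | B | ~C) & (C | ~A | B) & (C | ~A | ~C) & (C | B | B) & (C | B | ~C)   [distribute | over &]
≡ (A | B) & (C | B)   [simplify]

(A | B) & (C | B)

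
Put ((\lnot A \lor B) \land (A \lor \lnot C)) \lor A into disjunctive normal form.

((\lnot A \lor B) \land (A \lor \lnot C)) \lor A
≡ (\lnot A \land A) \lor (\lnot A \land \lnot C) \lor (B \land A) \lor (B \land \lnot C) \lor A   [distribute \land over \lor]
≡ (\lnot A \land \lnot C) \lor (B \land \lnot C) \lor A   [simplify]

(\lnot A \land \lnot C) \lor (B \land \lnot C) \lor A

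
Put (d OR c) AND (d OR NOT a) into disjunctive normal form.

d OR (c AND NOT a)

(d OR c) AND (d OR NOT a)
⇔ (d AND d) OR (d AND NOT a) OR (c AND d) OR (c AND NOT a)   — distribute AND over OR
⇔ d OR (c AND NOT a)   — simplify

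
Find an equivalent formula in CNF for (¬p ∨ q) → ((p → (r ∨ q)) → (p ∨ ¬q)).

p ∨ ¬q

(¬p ∨ q) → ((p → (r ∨ q)) → (p ∨ ¬q))
⇔ ¬(¬p ∨ q) ∨ ((p → (r ∨ q)) → (p ∨ ¬q))   (eliminate →)
⇔ ¬(¬p ∨ q) ∨ ¬(p → (r ∨ q)) ∨ p ∨ ¬q   (eliminate →)
⇔ ¬(¬p ∨ q) ∨ ¬(¬p ∨ r ∨ q) ∨ p ∨ ¬q   (eliminate →)
⇔ (¬¬p ∧ ¬q) ∨ ¬(¬p ∨ r ∨ q) ∨ p ∨ ¬q   (De Morgan)
⇔ (p ∧ ¬q) ∨ ¬(¬p ∨ r ∨ q) ∨ p ∨ ¬q   (double negation)
⇔ (p ∧ ¬q) ∨ (¬¬p ∧ ¬r ∧ ¬q) ∨ p ∨ ¬q   (De Morgan)
⇔ (p ∧ ¬q) ∨ (p ∧ ¬r ∧ ¬q) ∨ p ∨ ¬q   (double negation)
⇔ (p ∨ p ∨ p ∨ ¬q) ∧ (p ∨ ¬r ∨ p ∨ ¬q) ∧ (p ∨ ¬q ∨ p ∨ ¬q) ∧ (¬q ∨ p ∨ p ∨ ¬q) ∧ (¬q ∨ ¬r ∨ p ∨ ¬q) ∧ (¬q ∨ ¬q ∨ p ∨ ¬q)   (distribute ∨ over ∧)
⇔ p ∨ ¬q   (simplify)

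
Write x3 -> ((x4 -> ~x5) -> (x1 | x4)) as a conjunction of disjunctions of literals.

~x3 | x4 | x1

x3 -> ((x4 -> ~x5) -> (x1 | x4))
⇔ ~x3 | ((x4 -> ~x5) -> (x1 | x4))   [eliminate ->]
⇔ ~x3 | ~(x4 -> ~x5) | x1 | x4   [eliminate ->]
⇔ ~x3 | ~(~x4 | ~x5) | x1 | x4   [eliminate ->]
⇔ ~x3 | (~~x4 & ~~x5) | x1 | x4   [De Morgan]
⇔ ~x3 | (x4 & ~~x5) | x1 | x4   [double negation]
⇔ ~x3 | (x4 & x5) | x1 | x4   [double negation]
⇔ (~x3 | x4 | x1 | x4) & (~x3 | x5 | x1 | x4)   [distribute | over &]
⇔ ~x3 | x4 | x1   [simplify]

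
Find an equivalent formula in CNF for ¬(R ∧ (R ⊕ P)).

¬R ∨ P

¬(R ∧ (R ⊕ P))
≡ ¬(R ∧ (R ∨ P) ∧ ¬(R ∧ P))
≡ ¬R ∨ ¬(R ∨ P) ∨ ¬¬(R ∧ P)
≡ ¬R ∨ ¬R ∧ ¬P ∨ ¬¬(R ∧ P)
≡ ¬R ∨ ¬R ∧ ¬P ∨ R ∧ P
≡ (¬R ∨ ¬R ∨ R) ∧ (¬R ∨ ¬R ∨ P) ∧ (¬R ∨ ¬P ∨ R) ∧ (¬R ∨ ¬P ∨ P)
≡ ¬R ∨ P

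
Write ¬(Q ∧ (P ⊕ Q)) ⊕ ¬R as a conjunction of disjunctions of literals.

(¬Q ∨ P ∨ ¬R) ∧ (Q ∨ R) ∧ (¬P ∨ ¬Q ∨ R)

¬(Q ∧ (P ⊕ Q)) ⊕ ¬R
= (¬(Q ∧ (P ⊕ Q)) ∨ ¬R) ∧ ¬(¬(Q ∧ (P ⊕ Q)) ∧ ¬R)   — expand ⊕
= (¬(Q ∧ (P ∨ Q) ∧ ¬(P ∧ Q)) ∨ ¬R) ∧ ¬(¬(Q ∧ (P ⊕ Q)) ∧ ¬R)   — expand ⊕
= (¬(Q ∧ (P ∨ Q) ∧ ¬(P ∧ Q)) ∨ ¬R) ∧ ¬(¬(Q ∧ (P ∨ Q) ∧ ¬(P ∧ Q)) ∧ ¬R)   — expand ⊕
= (¬Q ∨ ¬(P ∨ Q) ∨ ¬¬(P ∧ Q) ∨ ¬R) ∧ ¬(¬(Q ∧ (P ∨ Q) ∧ ¬(P ∧ Q)) ∧ ¬R)   — De Morgan
= (¬Q ∨ (¬P ∧ ¬Q) ∨ ¬¬(P ∧ Q) ∨ ¬R) ∧ ¬(¬(Q ∧ (P ∨ Q) ∧ ¬(P ∧ Q)) ∧ ¬R)   — De Morgan
= (¬Q ∨ (¬P ∧ ¬Q) ∨ (P ∧ Q) ∨ ¬R) ∧ ¬(¬(Q ∧ (P ∨ Q) ∧ ¬(P ∧ Q)) ∧ ¬R)   — double negation
= (¬Q ∨ (¬P ∧ ¬Q) ∨ (P ∧ Q) ∨ ¬R) ∧ (¬¬(Q ∧ (P ∨ Q) ∧ ¬(P ∧ Q)) ∨ ¬¬R)   — De Morgan
= (¬Q ∨ (¬P ∧ ¬Q) ∨ (P ∧ Q) ∨ ¬R) ∧ ((Q ∧ (P ∨ Q) ∧ ¬(P ∧ Q)) ∨ ¬¬R)   — double negation
= (¬Q ∨ (¬P ∧ ¬Q) ∨ (P ∧ Q) ∨ ¬R) ∧ ((Q ∧ (P ∨ Q) ∧ (¬P ∨ ¬Q)) ∨ ¬¬R)   — De Morgan
= (¬Q ∨ (¬P ∧ ¬Q) ∨ (P ∧ Q) ∨ ¬R) ∧ ((Q ∧ (P ∨ Q) ∧ (¬P ∨ ¬Q)) ∨ R)   — double negation
= (¬Q ∨ ¬P ∨ P ∨ ¬R) ∧ (¬Q ∨ ¬P ∨ Q ∨ ¬R) ∧ (¬Q ∨ ¬Q ∨ P ∨ ¬R) ∧ (¬Q ∨ ¬Q ∨ Q ∨ ¬R) ∧ (Q ∨ R) ∧ (P ∨ Q ∨ R) ∧ (¬P ∨ ¬Q ∨ R)   — distribute ∨ over ∧
= (¬Q ∨ P ∨ ¬R) ∧ (Q ∨ R) ∧ (¬P ∨ ¬Q ∨ R)   — simplify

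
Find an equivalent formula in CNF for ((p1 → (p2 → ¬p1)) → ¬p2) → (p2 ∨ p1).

p2 ∨ p1

((p1 → (p2 → ¬p1)) → ¬p2) → (p2 ∨ p1)
≡ ¬((p1 → (p2 → ¬p1)) → ¬p2) ∨ p2 ∨ p1   (eliminate →)
≡ ¬(¬(p1 → (p2 → ¬p1)) ∨ ¬p2) ∨ p2 ∨ p1   (eliminate →)
≡ ¬(¬(¬p1 ∨ (p2 → ¬p1)) ∨ ¬p2) ∨ p2 ∨ p1   (eliminate →)
≡ ¬(¬(¬p1 ∨ ¬p2 ∨ ¬p1) ∨ ¬p2) ∨ p2 ∨ p1   (eliminate →)
≡ (¬¬(¬p1 ∨ ¬p2 ∨ ¬p1) ∧ ¬¬p2) ∨ p2 ∨ p1   (De Morgan)
≡ ((¬p1 ∨ ¬p2 ∨ ¬p1) ∧ ¬¬p2) ∨ p2 ∨ p1   (double negation)
≡ ((¬p1 ∨ ¬p2 ∨ ¬p1) ∧ p2) ∨ p2 ∨ p1   (double negation)
≡ (¬p1 ∨ ¬p2 ∨ ¬p1 ∨ p2 ∨ p1) ∧ (p2 ∨ p2 ∨ p1)   (distribute ∨ over ∧)
≡ p2 ∨ p1   (simplify)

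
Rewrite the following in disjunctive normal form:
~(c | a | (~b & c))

~(c | a | (~b & c))
= ~c & ~a & ~(~b & c)   [De Morgan]
= ~c & ~a & (~~b | ~c)   [De Morgan]
= ~c & ~a & (b | ~c)   [double negation]
= (~c & ~a & b) | (~c & ~a & ~c)   [distribute & over |]
= ~c & ~a   [simplify]

~c & ~a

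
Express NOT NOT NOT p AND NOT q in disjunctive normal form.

NOT p AND NOT q

NOT NOT NOT p AND NOT q
= NOT p AND NOT q   — double negation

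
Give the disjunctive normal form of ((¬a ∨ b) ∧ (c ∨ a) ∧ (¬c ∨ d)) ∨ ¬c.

(¬a ∧ c ∧ d) ∨ (b ∧ c ∧ d) ∨ (b ∧ a ∧ d) ∨ ¬c

((¬a ∨ b) ∧ (c ∨ a) ∧ (¬c ∨ d)) ∨ ¬c
≡ (¬a ∧ c ∧ ¬c) ∨ (¬a ∧ c ∧ d) ∨ (¬a ∧ a ∧ ¬c) ∨ (¬a ∧ a ∧ d) ∨ (b ∧ c ∧ ¬c) ∨ (b ∧ c ∧ d) ∨ (b ∧ a ∧ ¬c) ∨ (b ∧ a ∧ d) ∨ ¬c   — distribute ∧ over ∨
≡ (¬a ∧ c ∧ d) ∨ (b ∧ c ∧ d) ∨ (b ∧ a ∧ d) ∨ ¬c   — simplify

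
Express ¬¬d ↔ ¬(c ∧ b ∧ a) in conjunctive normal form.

(¬d ∨ ¬c ∨ ¬b ∨ ¬a) ∧ (c ∨ d) ∧ (b ∨ d) ∧ (a ∨ d)

¬¬d ↔ ¬(c ∧ b ∧ a)
≡ (¬¬d → ¬(c ∧ b ∧ a)) ∧ (¬(c ∧ b ∧ a) → ¬¬d)   [eliminate ↔]
≡ (¬¬¬d ∨ ¬(c ∧ b ∧ a)) ∧ (¬(c ∧ b ∧ a) → ¬¬d)   [eliminate →]
≡ (¬¬¬d ∨ ¬(c ∧ b ∧ a)) ∧ (¬¬(c ∧ b ∧ a) ∨ ¬¬d)   [eliminate →]
≡ (¬d ∨ ¬(c ∧ b ∧ a)) ∧ (¬¬(c ∧ b ∧ a) ∨ ¬¬d)   [double negation]
≡ (¬d ∨ ¬c ∨ ¬b ∨ ¬a) ∧ (¬¬(c ∧ b ∧ a) ∨ ¬¬d)   [De Morgan]
≡ (¬d ∨ ¬c ∨ ¬b ∨ ¬a) ∧ ((c ∧ b ∧ a) ∨ ¬¬d)   [double negation]
≡ (¬d ∨ ¬c ∨ ¬b ∨ ¬a) ∧ ((c ∧ b ∧ a) ∨ d)   [double negation]
≡ (¬d ∨ ¬c ∨ ¬b ∨ ¬a) ∧ (c ∨ d) ∧ (b ∨ d) ∧ (a ∨ d)   [distribute ∨ over ∧]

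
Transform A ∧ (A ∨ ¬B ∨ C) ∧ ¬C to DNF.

A ∧ (A ∨ ¬B ∨ C) ∧ ¬C
≡ A ∧ A ∧ ¬C ∨ A ∧ ¬B ∧ ¬C ∨ A ∧ C ∧ ¬C   (distribute ∧ over ∨)
≡ A ∧ ¬C   (simplify)

A ∧ ¬C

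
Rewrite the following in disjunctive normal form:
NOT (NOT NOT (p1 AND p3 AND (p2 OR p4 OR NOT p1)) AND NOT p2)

NOT (NOT NOT (p1 AND p3 AND (p2 OR p4 OR NOT p1)) AND NOT p2)
= NOT NOT NOT (p1 AND p3 AND (p2 OR p4 OR NOT p1)) OR NOT NOT p2   — De Morgan
= NOT (p1 AND p3 AND (p2 OR p4 OR NOT p1)) OR NOT NOT p2   — double negation
= NOT p1 OR NOT p3 OR NOT (p2 OR p4 OR NOT p1) OR NOT NOT p2   — De Morgan
= NOT p1 OR NOT p3 OR (NOT p2 AND NOT p4 AND NOT NOT p1) OR NOT NOT p2   — De Morgan
= NOT p1 OR NOT p3 OR (NOT p2 AND NOT p4 AND p1) OR NOT NOT p2   — double negation
= NOT p1 OR NOT p3 OR (NOT p2 AND NOT p4 AND p1) OR p2   — double negation

NOT p1 OR NOT p3 OR (NOT p2 AND NOT p4 AND p1) OR p2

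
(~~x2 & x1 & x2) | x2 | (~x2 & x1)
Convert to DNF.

x2 | (~x2 & x1)

(~~x2 & x1 & x2) | x2 | (~x2 & x1)
= (x2 & x1 & x2) | x2 | (~x2 & x1)   — double negation
= x2 | (~x2 & x1)   — simplify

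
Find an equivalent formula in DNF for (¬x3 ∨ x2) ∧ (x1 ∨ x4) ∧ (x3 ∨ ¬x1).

(¬x3 ∧ x4 ∧ ¬x1) ∨ (x2 ∧ x1 ∧ x3) ∨ (x2 ∧ x4 ∧ x3) ∨ (x2 ∧ x4 ∧ ¬x1)

(¬x3 ∨ x2) ∧ (x1 ∨ x4) ∧ (x3 ∨ ¬x1)
⇔ (¬x3 ∧ x1 ∧ x3) ∨ (¬x3 ∧ x1 ∧ ¬x1) ∨ (¬x3 ∧ x4 ∧ x3) ∨ (¬x3 ∧ x4 ∧ ¬x1) ∨ (x2 ∧ x1 ∧ x3) ∨ (x2 ∧ x1 ∧ ¬x1) ∨ (x2 ∧ x4 ∧ x3) ∨ (x2 ∧ x4 ∧ ¬x1)   (distribute ∧ over ∨)
⇔ (¬x3 ∧ x4 ∧ ¬x1) ∨ (x2 ∧ x1 ∧ x3) ∨ (x2 ∧ x4 ∧ x3) ∨ (x2 ∧ x4 ∧ ¬x1)   (simplify)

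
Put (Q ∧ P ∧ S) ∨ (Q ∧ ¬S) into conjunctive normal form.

(Q ∧ P ∧ S) ∨ (Q ∧ ¬S)
≡ (Q ∨ Q) ∧ (Q ∨ ¬S) ∧ (P ∨ Q) ∧ (P ∨ ¬S) ∧ (S ∨ Q) ∧ (S ∨ ¬S)   — distribute ∨ over ∧
≡ Q ∧ (P ∨ ¬S)   — simplify

Q ∧ (P ∨ ¬S)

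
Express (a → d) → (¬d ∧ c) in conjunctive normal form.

(a ∨ c) ∧ ¬d

(a → d) → (¬d ∧ c)
≡ ¬(a → d) ∨ (¬d ∧ c)   — eliminate →
≡ ¬(¬a ∨ d) ∨ (¬d ∧ c)   — eliminate →
≡ (¬¬a ∧ ¬d) ∨ (¬d ∧ c)   — De Morgan
≡ (a ∧ ¬d) ∨ (¬d ∧ c)   — double negation
≡ (a ∨ ¬d) ∧ (a ∨ c) ∧ (¬d ∨ ¬d) ∧ (¬d ∨ c)   — distribute ∨ over ∧
≡ (a ∨ c) ∧ ¬d   — simplify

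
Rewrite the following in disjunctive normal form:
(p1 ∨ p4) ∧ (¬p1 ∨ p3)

(p1 ∧ p3) ∨ (p4 ∧ ¬p1) ∨ (p4 ∧ p3)

(p1 ∨ p4) ∧ (¬p1 ∨ p3)
≡ (p1 ∧ ¬p1) ∨ (p1 ∧ p3) ∨ (p4 ∧ ¬p1) ∨ (p4 ∧ p3)   [distribute ∧ over ∨]
≡ (p1 ∧ p3) ∨ (p4 ∧ ¬p1) ∨ (p4 ∧ p3)   [simplify]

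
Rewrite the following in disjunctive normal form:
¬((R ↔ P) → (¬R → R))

¬((R ↔ P) → (¬R → R))
≡ ¬(¬(R ↔ P) ∨ (¬R → R))   — eliminate →
≡ ¬(¬((R → P) ∧ (P → R)) ∨ (¬R → R))   — eliminate ↔
≡ ¬(¬((¬R ∨ P) ∧ (P → R)) ∨ (¬R → R))   — eliminate →
≡ ¬(¬((¬R ∨ P) ∧ (¬P ∨ R)) ∨ (¬R → R))   — eliminate →
≡ ¬(¬((¬R ∨ P) ∧ (¬P ∨ R)) ∨ ¬¬R ∨ R)   — eliminate →
≡ ¬¬((¬R ∨ P) ∧ (¬P ∨ R)) ∧ ¬¬¬R ∧ ¬R   — De Morgan
≡ (¬R ∨ P) ∧ (¬P ∨ R) ∧ ¬¬¬R ∧ ¬R   — double negation
≡ (¬R ∨ P) ∧ (¬P ∨ R) ∧ ¬R ∧ ¬R   — double negation
≡ (¬R ∧ ¬P ∧ ¬R ∧ ¬R) ∨ (¬R ∧ R ∧ ¬R ∧ ¬R) ∨ (P ∧ ¬P ∧ ¬R ∧ ¬R) ∨ (P ∧ R ∧ ¬R ∧ ¬R)   — distribute ∧ over ∨
≡ ¬R ∧ ¬P   — simplify

¬R ∧ ¬P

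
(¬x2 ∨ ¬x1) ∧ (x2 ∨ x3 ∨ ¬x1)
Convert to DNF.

(¬x2 ∧ x3) ∨ ¬x1

(¬x2 ∨ ¬x1) ∧ (x2 ∨ x3 ∨ ¬x1)
≡ (¬x2 ∧ x2) ∨ (¬x2 ∧ x3) ∨ (¬x2 ∧ ¬x1) ∨ (¬x1 ∧ x2) ∨ (¬x1 ∧ x3) ∨ (¬x1 ∧ ¬x1)   [distribute ∧ over ∨]
≡ (¬x2 ∧ x3) ∨ ¬x1   [simplify]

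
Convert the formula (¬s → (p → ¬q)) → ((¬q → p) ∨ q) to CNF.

p ∨ q

(¬s → (p → ¬q)) → ((¬q → p) ∨ q)
= ¬(¬s → (p → ¬q)) ∨ (¬q → p) ∨ q   [eliminate →]
= ¬(¬¬s ∨ (p → ¬q)) ∨ (¬q → p) ∨ q   [eliminate →]
= ¬(¬¬s ∨ ¬p ∨ ¬q) ∨ (¬q → p) ∨ q   [eliminate →]
= ¬(¬¬s ∨ ¬p ∨ ¬q) ∨ ¬¬q ∨ p ∨ q   [eliminate →]
= (¬¬¬s ∧ ¬¬p ∧ ¬¬q) ∨ ¬¬q ∨ p ∨ q   [De Morgan]
= (¬s ∧ ¬¬p ∧ ¬¬q) ∨ ¬¬q ∨ p ∨ q   [double negation]
= (¬s ∧ p ∧ ¬¬q) ∨ ¬¬q ∨ p ∨ q   [double negation]
= (¬s ∧ p ∧ q) ∨ ¬¬q ∨ p ∨ q   [double negation]
= (¬s ∧ p ∧ q) ∨ q ∨ p ∨ q   [double negation]
= (¬s ∨ q ∨ p ∨ q) ∧ (p ∨ q ∨ p ∨ q) ∧ (q ∨ q ∨ p ∨ q)   [distribute ∨ over ∧]
= p ∨ q   [simplify]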